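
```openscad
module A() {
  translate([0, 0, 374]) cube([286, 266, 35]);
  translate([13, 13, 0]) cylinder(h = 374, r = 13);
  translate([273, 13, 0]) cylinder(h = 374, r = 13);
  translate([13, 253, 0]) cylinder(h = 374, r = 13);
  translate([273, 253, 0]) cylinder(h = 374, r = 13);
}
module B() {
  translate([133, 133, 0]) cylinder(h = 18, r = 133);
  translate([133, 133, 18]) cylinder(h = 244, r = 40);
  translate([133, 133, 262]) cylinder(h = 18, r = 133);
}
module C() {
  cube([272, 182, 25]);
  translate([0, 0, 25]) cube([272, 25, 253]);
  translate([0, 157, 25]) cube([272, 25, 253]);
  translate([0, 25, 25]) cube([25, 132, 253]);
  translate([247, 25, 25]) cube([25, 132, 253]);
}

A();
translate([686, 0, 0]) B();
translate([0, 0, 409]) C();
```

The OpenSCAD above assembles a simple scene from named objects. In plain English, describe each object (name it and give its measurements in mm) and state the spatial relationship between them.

A is a simple wooden stool: a rectangular seat 286 mm (x) by 266 mm (y), 35 mm thick, top face at z = 409 mm, on four round legs, each 26 mm in diameter. The legs rest on z = 0, each leg's axis is inset half a diameter from the nearest pair of seat edges (so the leg's bounding box is flush with the corner).

B is a spool: two coaxial disc flanges of radius 133 mm and thickness 18 mm, joined by a core cylinder of radius 40 mm and height 244 mm. The lower flange rests on z = 0 and the three cylinders share a vertical axis.

C is an open storage box with external size 272×182×278 mm and wall thickness 25 mm (the base is also 25 mm thick). The base covers the whole footprint; the four walls stand on the base, with the y-facing walls full-width and the x-facing walls fitting between their inner faces.

The spool is on the floor beside the stool on its +x side. The open box is on top of the stool.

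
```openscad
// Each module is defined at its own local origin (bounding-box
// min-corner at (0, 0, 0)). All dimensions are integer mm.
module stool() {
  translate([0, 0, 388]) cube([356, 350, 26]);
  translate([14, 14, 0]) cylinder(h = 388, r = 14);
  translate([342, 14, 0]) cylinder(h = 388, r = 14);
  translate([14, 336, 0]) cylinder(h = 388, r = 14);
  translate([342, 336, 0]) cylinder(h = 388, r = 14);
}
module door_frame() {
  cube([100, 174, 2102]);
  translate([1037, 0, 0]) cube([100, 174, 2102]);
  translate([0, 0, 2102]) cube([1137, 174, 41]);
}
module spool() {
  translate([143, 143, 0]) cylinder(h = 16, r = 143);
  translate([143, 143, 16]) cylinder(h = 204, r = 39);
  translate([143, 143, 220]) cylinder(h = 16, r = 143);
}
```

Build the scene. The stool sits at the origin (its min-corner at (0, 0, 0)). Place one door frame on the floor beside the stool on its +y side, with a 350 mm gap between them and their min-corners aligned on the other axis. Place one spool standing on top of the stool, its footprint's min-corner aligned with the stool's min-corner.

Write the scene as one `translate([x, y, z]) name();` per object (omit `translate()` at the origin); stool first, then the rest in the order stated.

stool();
translate([0, 700, 0]) door_frame();
translate([0, 0, 414]) spool();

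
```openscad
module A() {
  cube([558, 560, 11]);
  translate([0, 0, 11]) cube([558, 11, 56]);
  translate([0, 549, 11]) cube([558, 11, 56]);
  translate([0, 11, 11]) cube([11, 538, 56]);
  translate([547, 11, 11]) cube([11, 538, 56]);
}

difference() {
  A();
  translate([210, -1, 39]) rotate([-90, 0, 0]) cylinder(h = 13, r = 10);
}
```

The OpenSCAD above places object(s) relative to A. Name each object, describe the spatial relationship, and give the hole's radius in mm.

A is an open box. The open box has a circular hole through its front wall. The hole's radius is 10 mm.

The subtracted cylinder has r = 10 mm.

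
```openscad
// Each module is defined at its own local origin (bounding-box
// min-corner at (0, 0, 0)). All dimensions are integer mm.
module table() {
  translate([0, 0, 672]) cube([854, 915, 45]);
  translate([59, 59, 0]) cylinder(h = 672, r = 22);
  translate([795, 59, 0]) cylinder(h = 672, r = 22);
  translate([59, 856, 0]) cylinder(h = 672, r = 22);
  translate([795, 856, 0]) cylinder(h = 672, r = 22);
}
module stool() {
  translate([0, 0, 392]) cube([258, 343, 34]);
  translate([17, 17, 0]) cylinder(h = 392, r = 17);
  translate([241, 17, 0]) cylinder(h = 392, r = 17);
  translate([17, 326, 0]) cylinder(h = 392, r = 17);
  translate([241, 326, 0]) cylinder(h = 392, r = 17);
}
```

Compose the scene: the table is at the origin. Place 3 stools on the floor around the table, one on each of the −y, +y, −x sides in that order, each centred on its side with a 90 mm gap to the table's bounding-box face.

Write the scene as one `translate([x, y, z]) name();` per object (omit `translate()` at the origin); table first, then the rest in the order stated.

table();
translate([298, -433, 0]) stool();
translate([298, 1005, 0]) stool();
translate([-348, 286, 0]) stool();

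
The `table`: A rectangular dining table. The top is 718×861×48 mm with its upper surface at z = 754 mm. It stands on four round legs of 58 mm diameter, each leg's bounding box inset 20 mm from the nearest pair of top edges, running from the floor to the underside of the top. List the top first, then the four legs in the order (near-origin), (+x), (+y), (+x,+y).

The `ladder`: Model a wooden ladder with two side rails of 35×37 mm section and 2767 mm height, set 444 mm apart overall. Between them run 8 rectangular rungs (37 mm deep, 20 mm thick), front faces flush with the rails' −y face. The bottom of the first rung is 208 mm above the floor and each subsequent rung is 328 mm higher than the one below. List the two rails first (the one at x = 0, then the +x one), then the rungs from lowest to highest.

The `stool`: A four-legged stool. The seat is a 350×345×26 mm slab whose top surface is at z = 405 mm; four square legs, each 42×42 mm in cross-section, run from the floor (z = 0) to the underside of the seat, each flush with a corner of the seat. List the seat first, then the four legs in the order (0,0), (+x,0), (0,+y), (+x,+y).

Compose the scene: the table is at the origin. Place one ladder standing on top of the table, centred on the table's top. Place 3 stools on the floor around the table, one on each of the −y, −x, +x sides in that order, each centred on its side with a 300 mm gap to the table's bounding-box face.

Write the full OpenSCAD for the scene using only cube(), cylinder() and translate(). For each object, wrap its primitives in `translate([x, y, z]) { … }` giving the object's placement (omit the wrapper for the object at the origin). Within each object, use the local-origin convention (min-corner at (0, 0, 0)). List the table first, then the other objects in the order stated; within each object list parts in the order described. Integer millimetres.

translate([0, 0, 706]) cube([718, 861, 48]);
translate([49, 49, 0]) cylinder(h = 706, r = 29);
translate([669, 49, 0]) cylinder(h = 706, r = 29);
translate([49, 812, 0]) cylinder(h = 706, r = 29);
translate([669, 812, 0]) cylinder(h = 706, r = 29);
translate([137, 412, 754]) {
  cube([35, 37, 2767]);
  translate([409, 0, 0]) cube([35, 37, 2767]);
  translate([35, 0, 208]) cube([374, 37, 20]);
  translate([35, 0, 536]) cube([374, 37, 20]);
  translate([35, 0, 864]) cube([374, 37, 20]);
  translate([35, 0, 1192]) cube([374, 37, 20]);
  translate([35, 0, 1520]) cube([374, 37, 20]);
  translate([35, 0, 1848]) cube([374, 37, 20]);
  translate([35, 0, 2176]) cube([374, 37, 20]);
  translate([35, 0, 2504]) cube([374, 37, 20]);
}
translate([184, -645, 0]) {
  translate([0, 0, 379]) cube([350, 345, 26]);
  cube([42, 42, 379]);
  translate([308, 0, 0]) cube([42, 42, 379]);
  translate([0, 303, 0]) cube([42, 42, 379]);
  translate([308, 303, 0]) cube([42, 42, 379]);
}
translate([-650, 258, 0]) {
  translate([0, 0, 379]) cube([350, 345, 26]);
  cube([42, 42, 379]);
  translate([308, 0, 0]) cube([42, 42, 379]);
  translate([0, 303, 0]) cube([42, 42, 379]);
  translate([308, 303, 0]) cube([42, 42, 379]);
}
translate([1018, 258, 0]) {
  translate([0, 0, 379]) cube([350, 345, 26]);
  cube([42, 42, 379]);
  translate([308, 0, 0]) cube([42, 42, 379]);
  translate([0, 303, 0]) cube([42, 42, 379]);
  translate([308, 303, 0]) cube([42, 42, 379]);
}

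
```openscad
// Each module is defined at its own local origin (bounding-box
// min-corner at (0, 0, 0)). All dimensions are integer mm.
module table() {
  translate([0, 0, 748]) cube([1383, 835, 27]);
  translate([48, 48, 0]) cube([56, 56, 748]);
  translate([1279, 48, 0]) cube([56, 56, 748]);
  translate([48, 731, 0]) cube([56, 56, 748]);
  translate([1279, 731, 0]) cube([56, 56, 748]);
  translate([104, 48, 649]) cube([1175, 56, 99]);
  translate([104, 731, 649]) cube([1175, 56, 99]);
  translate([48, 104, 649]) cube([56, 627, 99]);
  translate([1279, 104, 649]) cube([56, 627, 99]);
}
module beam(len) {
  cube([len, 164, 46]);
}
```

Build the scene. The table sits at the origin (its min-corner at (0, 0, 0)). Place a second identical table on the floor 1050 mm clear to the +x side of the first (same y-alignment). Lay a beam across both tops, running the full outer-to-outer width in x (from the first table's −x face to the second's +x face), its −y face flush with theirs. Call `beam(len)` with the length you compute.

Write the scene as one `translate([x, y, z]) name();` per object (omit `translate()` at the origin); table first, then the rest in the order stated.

table();
translate([2433, 0, 0]) table();
translate([0, 0, 775]) beam(3816);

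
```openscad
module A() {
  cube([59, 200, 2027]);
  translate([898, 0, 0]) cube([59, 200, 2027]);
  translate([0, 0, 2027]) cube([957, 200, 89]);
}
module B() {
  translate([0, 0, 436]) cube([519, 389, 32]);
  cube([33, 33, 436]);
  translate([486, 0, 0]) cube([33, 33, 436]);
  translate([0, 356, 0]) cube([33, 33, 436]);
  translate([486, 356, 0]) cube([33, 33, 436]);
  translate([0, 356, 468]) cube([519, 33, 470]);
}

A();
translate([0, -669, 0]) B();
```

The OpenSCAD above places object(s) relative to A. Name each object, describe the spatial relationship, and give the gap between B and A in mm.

The chair's nearest face is 280 mm from the door frame's −y face.

A is a door frame. B is a chair. The chair is on the floor beside the door frame on its −y side. The gap between the chair and the door frame is 280 mm.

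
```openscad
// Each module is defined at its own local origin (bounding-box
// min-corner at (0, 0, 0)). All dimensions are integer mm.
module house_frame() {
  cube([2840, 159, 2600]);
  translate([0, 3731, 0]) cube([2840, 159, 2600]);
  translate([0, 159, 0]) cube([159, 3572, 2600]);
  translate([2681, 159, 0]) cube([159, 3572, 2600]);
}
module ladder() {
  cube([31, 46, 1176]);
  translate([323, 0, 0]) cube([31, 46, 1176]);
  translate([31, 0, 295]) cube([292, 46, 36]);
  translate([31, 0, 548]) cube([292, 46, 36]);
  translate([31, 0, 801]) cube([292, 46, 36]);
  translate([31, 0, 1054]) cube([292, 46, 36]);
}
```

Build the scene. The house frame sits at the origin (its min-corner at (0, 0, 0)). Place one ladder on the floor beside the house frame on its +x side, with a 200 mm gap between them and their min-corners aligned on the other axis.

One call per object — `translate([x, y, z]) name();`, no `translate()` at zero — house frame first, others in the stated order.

house_frame();
translate([3040, 0, 0]) ladder();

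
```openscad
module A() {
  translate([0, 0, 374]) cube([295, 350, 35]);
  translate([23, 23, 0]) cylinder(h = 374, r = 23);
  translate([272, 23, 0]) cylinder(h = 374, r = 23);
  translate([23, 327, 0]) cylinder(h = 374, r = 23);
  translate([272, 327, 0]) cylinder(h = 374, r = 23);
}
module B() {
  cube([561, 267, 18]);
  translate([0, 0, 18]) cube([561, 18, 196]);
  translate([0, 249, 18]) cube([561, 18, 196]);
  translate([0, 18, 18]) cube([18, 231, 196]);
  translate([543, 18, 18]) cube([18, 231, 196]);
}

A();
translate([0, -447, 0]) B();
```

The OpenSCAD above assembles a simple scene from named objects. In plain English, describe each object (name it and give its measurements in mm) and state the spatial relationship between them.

A is a four-legged stool. The seat is 295×350 mm, 35 mm thick, top at z = 409 mm. It stands on four round legs, each 46 mm in diameter, from z = 0 to the seat underside, each leg's axis is inset half a diameter from the nearest pair of seat edges (so the leg's bounding box is flush with the corner).

B is an open-topped rectangular box: outside dimensions 561×267×214 mm, with a uniform wall and base thickness of 18 mm. The base is a full 561×267 slab on the floor; four walls sit on top of the base. The front and back walls (the −y and +y sides) span the full width; the two side walls fit between them.

The open box is on the floor beside the stool on its −y side.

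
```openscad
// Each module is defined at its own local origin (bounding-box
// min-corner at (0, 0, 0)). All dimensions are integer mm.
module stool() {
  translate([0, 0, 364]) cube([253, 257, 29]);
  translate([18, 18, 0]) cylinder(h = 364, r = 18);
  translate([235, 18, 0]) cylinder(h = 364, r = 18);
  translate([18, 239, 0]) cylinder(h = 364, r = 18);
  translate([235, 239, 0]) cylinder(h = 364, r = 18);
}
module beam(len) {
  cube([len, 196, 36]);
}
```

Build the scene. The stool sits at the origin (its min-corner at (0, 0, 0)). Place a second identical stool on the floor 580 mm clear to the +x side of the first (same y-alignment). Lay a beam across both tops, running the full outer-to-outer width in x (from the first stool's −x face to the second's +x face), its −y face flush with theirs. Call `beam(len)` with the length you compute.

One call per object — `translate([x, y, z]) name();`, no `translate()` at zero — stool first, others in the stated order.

stool();
translate([833, 0, 0]) stool();
translate([0, 0, 393]) beam(1086);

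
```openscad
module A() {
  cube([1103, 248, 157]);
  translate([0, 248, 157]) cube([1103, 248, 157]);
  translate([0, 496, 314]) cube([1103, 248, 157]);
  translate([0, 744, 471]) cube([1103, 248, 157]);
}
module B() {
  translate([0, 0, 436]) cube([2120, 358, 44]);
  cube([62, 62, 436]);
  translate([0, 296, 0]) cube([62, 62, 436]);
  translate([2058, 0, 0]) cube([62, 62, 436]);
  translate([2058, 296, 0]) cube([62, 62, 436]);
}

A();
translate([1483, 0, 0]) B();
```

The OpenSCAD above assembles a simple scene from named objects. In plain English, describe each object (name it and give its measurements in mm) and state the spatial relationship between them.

A is a run of 4 identical solid stair steps. Each tread is 1103×248 mm and each step block is 157 mm high. Step 1 rests on the floor; step k is offset from step 1 by (k−1)×248 mm in y and (k−1)×157 mm in z.

B is a long wooden bench with a 2120 mm (x) × 358 mm (y) seat, 44 mm thick, its top surface 480 mm above the floor. Four 62 mm square legs at the seat corners, flush with the edges, run from z = 0 to the seat underside.

The bench is on the floor beside the staircase on its +x side.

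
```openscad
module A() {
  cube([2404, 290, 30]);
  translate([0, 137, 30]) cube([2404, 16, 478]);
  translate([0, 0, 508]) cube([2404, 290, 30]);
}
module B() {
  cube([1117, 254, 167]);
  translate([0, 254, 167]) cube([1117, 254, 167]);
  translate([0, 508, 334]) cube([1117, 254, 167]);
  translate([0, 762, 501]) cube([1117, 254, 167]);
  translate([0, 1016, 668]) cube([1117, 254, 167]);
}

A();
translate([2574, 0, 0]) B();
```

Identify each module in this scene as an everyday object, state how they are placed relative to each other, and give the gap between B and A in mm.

A is an I-beam. B is a staircase. The staircase is on the floor beside the I-beam on its +x side. The gap between the staircase and the I-beam is 170 mm.

The staircase's nearest face is 170 mm from the I-beam's +x face.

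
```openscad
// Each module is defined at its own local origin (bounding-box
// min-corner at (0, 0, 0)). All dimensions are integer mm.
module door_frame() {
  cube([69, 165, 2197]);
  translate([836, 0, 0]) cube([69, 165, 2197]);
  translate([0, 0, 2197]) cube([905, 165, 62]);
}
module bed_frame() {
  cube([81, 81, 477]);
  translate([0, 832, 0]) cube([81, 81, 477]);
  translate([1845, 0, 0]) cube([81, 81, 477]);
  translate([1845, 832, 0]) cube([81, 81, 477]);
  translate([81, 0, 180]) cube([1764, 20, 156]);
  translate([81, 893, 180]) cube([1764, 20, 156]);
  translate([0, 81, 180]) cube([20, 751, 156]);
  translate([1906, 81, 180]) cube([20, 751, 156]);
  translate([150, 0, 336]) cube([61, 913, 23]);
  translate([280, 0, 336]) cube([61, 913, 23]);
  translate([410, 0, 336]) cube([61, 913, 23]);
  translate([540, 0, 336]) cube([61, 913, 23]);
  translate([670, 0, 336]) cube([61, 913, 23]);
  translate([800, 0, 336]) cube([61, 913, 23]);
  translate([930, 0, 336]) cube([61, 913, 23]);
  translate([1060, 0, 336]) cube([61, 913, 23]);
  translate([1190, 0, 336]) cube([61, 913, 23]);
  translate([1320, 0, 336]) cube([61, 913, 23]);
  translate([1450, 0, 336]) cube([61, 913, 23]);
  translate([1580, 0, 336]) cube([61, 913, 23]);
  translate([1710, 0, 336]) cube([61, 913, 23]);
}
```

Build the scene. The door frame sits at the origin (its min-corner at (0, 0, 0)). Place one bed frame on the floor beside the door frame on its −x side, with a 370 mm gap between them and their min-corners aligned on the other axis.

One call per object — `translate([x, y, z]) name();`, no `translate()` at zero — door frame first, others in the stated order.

door_frame();
translate([-2296, 0, 0]) bed_frame();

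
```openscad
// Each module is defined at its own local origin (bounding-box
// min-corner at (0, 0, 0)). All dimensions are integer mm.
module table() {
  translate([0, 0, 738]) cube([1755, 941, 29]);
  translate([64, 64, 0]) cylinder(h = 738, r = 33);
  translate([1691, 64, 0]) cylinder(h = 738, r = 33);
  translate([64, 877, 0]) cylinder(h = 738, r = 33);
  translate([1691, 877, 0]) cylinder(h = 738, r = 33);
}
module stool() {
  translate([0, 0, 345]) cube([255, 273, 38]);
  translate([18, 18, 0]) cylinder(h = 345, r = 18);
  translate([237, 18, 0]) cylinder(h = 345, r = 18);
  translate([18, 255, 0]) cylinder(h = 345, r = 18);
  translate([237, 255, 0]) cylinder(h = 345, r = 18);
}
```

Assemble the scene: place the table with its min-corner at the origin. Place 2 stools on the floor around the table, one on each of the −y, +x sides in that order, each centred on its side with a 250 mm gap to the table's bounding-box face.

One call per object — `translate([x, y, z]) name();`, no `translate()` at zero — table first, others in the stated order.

table();
translate([750, -523, 0]) stool();
translate([2005, 334, 0]) stool();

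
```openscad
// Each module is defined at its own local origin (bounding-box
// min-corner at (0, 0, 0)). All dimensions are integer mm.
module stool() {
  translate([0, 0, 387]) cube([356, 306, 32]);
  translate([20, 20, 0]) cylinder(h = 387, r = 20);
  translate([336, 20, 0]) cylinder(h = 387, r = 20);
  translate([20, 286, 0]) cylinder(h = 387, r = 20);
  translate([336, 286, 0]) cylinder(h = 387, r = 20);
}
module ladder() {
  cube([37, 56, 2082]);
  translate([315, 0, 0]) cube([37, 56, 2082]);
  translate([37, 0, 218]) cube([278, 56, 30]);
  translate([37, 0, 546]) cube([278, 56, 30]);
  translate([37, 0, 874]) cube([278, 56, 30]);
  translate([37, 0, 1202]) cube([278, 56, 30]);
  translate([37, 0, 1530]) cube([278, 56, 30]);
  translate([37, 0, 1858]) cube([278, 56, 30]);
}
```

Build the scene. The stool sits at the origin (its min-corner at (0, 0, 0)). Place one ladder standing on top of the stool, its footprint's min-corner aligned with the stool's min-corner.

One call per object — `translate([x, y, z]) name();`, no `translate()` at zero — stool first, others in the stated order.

stool();
translate([0, 0, 419]) ladder();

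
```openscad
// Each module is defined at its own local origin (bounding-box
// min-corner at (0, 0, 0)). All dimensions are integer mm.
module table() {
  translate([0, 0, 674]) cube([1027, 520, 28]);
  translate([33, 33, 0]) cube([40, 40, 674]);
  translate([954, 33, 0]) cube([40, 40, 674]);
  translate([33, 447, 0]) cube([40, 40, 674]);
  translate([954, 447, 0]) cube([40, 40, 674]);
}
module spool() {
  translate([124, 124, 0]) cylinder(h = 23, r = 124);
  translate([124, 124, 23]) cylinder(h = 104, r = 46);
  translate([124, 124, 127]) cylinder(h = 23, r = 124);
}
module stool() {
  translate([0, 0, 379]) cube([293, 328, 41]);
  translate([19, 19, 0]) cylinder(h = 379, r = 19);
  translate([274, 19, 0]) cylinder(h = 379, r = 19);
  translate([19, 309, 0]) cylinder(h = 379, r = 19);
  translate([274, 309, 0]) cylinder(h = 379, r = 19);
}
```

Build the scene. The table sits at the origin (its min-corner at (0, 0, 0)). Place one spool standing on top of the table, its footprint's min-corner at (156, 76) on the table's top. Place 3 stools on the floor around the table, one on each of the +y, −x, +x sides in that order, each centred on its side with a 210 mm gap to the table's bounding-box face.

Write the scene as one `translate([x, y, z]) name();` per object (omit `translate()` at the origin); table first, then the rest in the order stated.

table();
translate([156, 76, 702]) spool();
translate([367, 730, 0]) stool();
translate([-503, 96, 0]) stool();
translate([1237, 96, 0]) stool();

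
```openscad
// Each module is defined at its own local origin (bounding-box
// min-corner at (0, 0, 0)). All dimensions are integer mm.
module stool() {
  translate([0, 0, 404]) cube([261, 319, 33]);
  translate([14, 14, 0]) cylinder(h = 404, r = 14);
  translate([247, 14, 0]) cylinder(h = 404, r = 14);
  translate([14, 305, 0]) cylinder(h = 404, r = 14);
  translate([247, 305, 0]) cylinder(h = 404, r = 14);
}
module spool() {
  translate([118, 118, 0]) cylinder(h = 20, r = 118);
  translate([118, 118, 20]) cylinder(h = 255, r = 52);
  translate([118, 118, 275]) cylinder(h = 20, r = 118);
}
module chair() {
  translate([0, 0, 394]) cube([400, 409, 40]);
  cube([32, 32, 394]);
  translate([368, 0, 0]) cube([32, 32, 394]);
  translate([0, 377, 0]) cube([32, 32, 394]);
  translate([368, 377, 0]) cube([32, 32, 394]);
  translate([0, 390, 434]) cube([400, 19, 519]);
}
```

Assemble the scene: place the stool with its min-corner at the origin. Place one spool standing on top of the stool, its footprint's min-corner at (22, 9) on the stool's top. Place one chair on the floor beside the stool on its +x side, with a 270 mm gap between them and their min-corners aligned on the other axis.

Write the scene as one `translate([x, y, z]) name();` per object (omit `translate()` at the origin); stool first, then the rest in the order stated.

stool();
translate([22, 9, 437]) spool();
translate([531, 0, 0]) chair();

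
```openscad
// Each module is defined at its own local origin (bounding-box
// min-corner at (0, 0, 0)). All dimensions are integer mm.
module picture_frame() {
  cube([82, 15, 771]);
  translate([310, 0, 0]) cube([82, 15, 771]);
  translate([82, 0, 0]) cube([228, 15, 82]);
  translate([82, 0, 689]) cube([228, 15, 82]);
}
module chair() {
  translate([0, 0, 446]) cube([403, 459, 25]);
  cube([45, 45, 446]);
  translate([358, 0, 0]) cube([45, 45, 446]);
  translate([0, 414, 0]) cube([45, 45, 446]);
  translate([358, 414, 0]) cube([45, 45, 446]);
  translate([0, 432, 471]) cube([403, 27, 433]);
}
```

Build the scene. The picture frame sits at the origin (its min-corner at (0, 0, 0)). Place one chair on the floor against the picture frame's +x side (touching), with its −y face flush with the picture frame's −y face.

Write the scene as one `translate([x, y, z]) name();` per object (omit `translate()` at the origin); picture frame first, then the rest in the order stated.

picture_frame();
translate([392, 0, 0]) chair();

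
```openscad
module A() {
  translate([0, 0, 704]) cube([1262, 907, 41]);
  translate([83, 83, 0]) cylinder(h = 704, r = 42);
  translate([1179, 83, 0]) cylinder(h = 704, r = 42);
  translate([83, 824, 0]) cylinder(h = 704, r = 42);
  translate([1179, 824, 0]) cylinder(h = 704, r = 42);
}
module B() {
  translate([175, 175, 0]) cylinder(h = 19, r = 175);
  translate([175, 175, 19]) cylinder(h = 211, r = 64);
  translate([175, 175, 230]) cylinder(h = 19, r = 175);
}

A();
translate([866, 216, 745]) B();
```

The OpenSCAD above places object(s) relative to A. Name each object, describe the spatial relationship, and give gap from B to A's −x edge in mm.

A is a table. B is a spool. The spool is on top of the table. The gap from the spool to the table's −x edge is 866 mm.

The spool's min-x is at 866; the table's min-x is 0; gap = 866 mm.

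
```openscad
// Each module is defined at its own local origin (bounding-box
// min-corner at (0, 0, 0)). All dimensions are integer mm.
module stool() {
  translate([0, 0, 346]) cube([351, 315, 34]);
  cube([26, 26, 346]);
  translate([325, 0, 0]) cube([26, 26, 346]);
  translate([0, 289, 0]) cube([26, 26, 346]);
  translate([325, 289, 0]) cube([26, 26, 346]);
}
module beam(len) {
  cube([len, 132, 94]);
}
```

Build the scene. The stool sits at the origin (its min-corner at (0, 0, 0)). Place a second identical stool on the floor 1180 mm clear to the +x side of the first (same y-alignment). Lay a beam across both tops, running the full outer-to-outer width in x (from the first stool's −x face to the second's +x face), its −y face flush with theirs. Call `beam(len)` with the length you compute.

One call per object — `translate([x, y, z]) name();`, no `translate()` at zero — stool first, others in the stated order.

stool();
translate([1531, 0, 0]) stool();
translate([0, 0, 380]) beam(1882);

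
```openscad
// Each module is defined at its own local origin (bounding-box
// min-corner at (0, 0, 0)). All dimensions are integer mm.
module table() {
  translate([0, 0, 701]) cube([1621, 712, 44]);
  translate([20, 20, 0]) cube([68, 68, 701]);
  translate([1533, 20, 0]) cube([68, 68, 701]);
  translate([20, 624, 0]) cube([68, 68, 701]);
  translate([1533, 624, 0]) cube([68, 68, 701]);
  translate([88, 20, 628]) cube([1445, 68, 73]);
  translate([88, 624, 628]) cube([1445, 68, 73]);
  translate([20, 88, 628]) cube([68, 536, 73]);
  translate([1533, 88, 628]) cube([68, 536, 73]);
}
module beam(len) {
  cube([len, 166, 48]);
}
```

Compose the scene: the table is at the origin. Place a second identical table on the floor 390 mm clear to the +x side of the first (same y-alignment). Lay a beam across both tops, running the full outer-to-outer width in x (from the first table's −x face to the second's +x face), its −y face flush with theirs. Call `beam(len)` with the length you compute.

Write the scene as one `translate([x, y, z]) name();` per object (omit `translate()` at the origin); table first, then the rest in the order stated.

table();
translate([2011, 0, 0]) table();
translate([0, 0, 745]) beam(3632);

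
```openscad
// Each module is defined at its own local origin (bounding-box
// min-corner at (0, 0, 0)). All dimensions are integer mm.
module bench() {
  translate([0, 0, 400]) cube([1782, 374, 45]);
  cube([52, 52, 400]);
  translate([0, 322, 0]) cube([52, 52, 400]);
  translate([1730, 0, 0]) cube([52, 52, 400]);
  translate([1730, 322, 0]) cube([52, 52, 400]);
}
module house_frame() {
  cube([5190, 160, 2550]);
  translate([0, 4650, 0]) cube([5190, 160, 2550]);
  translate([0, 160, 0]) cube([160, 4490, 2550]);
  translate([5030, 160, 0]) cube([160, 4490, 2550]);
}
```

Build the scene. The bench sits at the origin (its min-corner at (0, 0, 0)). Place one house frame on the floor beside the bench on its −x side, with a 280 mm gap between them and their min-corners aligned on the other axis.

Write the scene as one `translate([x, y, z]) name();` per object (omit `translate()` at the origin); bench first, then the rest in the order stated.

bench();
translate([-5470, 0, 0]) house_frame();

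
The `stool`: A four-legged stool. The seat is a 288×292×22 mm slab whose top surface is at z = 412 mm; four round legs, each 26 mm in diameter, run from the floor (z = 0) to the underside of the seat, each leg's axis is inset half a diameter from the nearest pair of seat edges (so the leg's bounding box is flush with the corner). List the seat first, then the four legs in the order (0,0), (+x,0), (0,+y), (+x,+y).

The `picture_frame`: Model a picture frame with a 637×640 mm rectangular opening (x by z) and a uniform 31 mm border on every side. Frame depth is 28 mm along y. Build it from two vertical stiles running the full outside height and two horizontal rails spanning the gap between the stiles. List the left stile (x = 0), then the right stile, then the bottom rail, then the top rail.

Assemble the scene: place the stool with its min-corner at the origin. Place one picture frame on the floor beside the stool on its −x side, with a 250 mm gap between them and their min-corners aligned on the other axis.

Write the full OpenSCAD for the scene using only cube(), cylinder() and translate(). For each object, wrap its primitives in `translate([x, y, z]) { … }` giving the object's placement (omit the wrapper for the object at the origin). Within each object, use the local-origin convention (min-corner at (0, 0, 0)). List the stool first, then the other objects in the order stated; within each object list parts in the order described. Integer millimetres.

translate([0, 0, 390]) cube([288, 292, 22]);
translate([13, 13, 0]) cylinder(h = 390, r = 13);
translate([275, 13, 0]) cylinder(h = 390, r = 13);
translate([13, 279, 0]) cylinder(h = 390, r = 13);
translate([275, 279, 0]) cylinder(h = 390, r = 13);
translate([-949, 0, 0]) {
  cube([31, 28, 702]);
  translate([668, 0, 0]) cube([31, 28, 702]);
  translate([31, 0, 0]) cube([637, 28, 31]);
  translate([31, 0, 671]) cube([637, 28, 31]);
}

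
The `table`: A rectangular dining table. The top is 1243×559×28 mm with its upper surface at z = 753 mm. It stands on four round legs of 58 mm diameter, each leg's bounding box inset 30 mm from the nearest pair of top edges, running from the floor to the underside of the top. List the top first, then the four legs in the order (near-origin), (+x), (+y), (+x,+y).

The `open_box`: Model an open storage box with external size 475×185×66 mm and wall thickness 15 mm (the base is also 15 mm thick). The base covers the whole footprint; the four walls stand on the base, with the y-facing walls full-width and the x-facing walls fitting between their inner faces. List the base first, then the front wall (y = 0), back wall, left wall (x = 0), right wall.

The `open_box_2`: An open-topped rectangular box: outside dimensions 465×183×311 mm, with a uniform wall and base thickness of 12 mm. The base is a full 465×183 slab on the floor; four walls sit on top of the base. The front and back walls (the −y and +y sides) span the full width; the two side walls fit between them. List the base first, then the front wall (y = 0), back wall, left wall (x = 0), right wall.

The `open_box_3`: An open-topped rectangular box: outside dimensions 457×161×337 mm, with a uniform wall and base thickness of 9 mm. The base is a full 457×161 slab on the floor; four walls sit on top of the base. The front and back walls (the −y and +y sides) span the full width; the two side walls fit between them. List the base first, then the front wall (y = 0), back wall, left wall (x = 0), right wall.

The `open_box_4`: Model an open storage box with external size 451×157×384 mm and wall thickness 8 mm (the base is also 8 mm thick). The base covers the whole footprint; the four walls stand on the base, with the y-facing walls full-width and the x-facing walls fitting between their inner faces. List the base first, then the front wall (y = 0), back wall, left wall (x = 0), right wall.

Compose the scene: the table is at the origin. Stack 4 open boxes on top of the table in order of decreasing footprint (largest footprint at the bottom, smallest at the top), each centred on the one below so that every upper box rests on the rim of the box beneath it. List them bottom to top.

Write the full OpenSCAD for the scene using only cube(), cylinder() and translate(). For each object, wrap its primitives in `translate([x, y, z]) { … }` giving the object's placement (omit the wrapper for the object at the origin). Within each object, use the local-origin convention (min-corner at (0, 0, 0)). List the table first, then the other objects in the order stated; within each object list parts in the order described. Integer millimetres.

translate([0, 0, 725]) cube([1243, 559, 28]);
translate([59, 59, 0]) cylinder(h = 725, r = 29);
translate([1184, 59, 0]) cylinder(h = 725, r = 29);
translate([59, 500, 0]) cylinder(h = 725, r = 29);
translate([1184, 500, 0]) cylinder(h = 725, r = 29);
translate([384, 187, 753]) {
  cube([475, 185, 15]);
  translate([0, 0, 15]) cube([475, 15, 51]);
  translate([0, 170, 15]) cube([475, 15, 51]);
  translate([0, 15, 15]) cube([15, 155, 51]);
  translate([460, 15, 15]) cube([15, 155, 51]);
}
translate([389, 188, 819]) {
  cube([465, 183, 12]);
  translate([0, 0, 12]) cube([465, 12, 299]);
  translate([0, 171, 12]) cube([465, 12, 299]);
  translate([0, 12, 12]) cube([12, 159, 299]);
  translate([453, 12, 12]) cube([12, 159, 299]);
}
translate([393, 199, 1130]) {
  cube([457, 161, 9]);
  translate([0, 0, 9]) cube([457, 9, 328]);
  translate([0, 152, 9]) cube([457, 9, 328]);
  translate([0, 9, 9]) cube([9, 143, 328]);
  translate([448, 9, 9]) cube([9, 143, 328]);
}
translate([396, 201, 1467]) {
  cube([451, 157, 8]);
  translate([0, 0, 8]) cube([451, 8, 376]);
  translate([0, 149, 8]) cube([451, 8, 376]);
  translate([0, 8, 8]) cube([8, 141, 376]);
  translate([443, 8, 8]) cube([8, 141, 376]);
}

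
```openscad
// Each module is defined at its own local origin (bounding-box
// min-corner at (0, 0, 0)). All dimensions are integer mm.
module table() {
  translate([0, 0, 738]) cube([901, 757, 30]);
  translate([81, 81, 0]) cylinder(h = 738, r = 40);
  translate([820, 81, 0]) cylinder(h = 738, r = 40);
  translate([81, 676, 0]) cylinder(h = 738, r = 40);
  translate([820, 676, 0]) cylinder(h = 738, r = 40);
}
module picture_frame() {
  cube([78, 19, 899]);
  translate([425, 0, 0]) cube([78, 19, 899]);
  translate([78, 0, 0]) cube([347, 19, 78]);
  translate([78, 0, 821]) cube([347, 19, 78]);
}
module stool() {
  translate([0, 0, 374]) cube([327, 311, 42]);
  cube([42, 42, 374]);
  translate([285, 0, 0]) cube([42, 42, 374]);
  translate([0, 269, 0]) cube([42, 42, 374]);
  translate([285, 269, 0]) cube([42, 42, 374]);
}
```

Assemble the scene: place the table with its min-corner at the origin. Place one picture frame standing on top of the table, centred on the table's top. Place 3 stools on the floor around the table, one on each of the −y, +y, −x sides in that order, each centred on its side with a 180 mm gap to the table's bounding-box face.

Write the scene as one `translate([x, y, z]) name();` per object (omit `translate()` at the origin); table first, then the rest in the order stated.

table();
translate([199, 369, 768]) picture_frame();
translate([287, -491, 0]) stool();
translate([287, 937, 0]) stool();
translate([-507, 223, 0]) stool();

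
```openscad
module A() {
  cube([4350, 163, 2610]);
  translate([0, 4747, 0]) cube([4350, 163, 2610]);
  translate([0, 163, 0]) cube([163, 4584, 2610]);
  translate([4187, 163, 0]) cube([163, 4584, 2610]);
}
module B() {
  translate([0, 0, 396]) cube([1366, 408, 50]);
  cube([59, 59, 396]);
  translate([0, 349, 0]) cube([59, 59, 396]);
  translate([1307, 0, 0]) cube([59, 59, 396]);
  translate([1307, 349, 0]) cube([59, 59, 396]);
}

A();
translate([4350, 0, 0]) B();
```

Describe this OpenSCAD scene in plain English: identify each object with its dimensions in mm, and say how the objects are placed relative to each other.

A is the wall frame of a small rectangular building: four walls, each 2610 mm tall and 163 mm thick, enclosing a footprint 4350 mm (x) by 4910 mm (y) outside-to-outside, with no floor or roof. The front and back walls (the −y and +y sides) span the full width; the two side walls fit between them.

B is a bench: a 1366×408 mm seat slab, 50 mm thick, top at z = 446 mm, on four 59×59 mm square legs flush with the seat corners and standing on z = 0.

The bench is against the house frame's +x side, with their −y faces flush.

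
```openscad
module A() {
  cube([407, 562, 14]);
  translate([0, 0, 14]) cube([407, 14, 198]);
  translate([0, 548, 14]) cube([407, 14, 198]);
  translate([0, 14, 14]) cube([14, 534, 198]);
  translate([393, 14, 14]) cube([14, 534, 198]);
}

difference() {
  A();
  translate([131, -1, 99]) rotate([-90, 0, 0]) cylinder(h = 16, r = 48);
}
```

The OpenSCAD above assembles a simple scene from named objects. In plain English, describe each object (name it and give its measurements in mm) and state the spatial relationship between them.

A is an open storage box with external size 407×562×212 mm and wall thickness 14 mm (the base is also 14 mm thick). The base covers the whole footprint; the four walls stand on the base, with the y-facing walls full-width and the x-facing walls fitting between their inner faces.

The open box has a circular hole of radius 48 mm through its front wall, centred at (x = 131, z = 99).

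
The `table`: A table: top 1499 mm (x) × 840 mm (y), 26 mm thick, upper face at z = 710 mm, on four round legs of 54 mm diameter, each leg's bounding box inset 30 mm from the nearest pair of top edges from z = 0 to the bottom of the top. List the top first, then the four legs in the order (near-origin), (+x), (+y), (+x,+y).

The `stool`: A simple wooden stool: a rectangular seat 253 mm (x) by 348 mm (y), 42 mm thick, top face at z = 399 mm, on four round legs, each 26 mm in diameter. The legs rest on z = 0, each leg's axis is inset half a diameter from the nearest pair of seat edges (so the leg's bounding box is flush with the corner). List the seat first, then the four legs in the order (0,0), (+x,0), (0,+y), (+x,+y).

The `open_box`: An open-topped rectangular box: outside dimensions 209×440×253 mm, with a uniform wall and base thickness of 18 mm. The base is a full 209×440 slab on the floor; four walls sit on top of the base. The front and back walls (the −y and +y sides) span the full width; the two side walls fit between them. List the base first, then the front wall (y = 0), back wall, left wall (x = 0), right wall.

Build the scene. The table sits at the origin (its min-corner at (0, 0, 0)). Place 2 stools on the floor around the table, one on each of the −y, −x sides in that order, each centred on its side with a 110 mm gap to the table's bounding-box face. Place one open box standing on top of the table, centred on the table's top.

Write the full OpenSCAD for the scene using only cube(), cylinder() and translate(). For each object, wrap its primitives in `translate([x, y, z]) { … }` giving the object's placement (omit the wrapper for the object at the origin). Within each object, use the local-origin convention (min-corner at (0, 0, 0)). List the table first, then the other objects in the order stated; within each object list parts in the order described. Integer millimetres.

translate([0, 0, 684]) cube([1499, 840, 26]);
translate([57, 57, 0]) cylinder(h = 684, r = 27);
translate([1442, 57, 0]) cylinder(h = 684, r = 27);
translate([57, 783, 0]) cylinder(h = 684, r = 27);
translate([1442, 783, 0]) cylinder(h = 684, r = 27);
translate([623, -458, 0]) {
  translate([0, 0, 357]) cube([253, 348, 42]);
  translate([13, 13, 0]) cylinder(h = 357, r = 13);
  translate([240, 13, 0]) cylinder(h = 357, r = 13);
  translate([13, 335, 0]) cylinder(h = 357, r = 13);
  translate([240, 335, 0]) cylinder(h = 357, r = 13);
}
translate([-363, 246, 0]) {
  translate([0, 0, 357]) cube([253, 348, 42]);
  translate([13, 13, 0]) cylinder(h = 357, r = 13);
  translate([240, 13, 0]) cylinder(h = 357, r = 13);
  translate([13, 335, 0]) cylinder(h = 357, r = 13);
  translate([240, 335, 0]) cylinder(h = 357, r = 13);
}
translate([645, 200, 710]) {
  cube([209, 440, 18]);
  translate([0, 0, 18]) cube([209, 18, 235]);
  translate([0, 422, 18]) cube([209, 18, 235]);
  translate([0, 18, 18]) cube([18, 404, 235]);
  translate([191, 18, 18]) cube([18, 404, 235]);
}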